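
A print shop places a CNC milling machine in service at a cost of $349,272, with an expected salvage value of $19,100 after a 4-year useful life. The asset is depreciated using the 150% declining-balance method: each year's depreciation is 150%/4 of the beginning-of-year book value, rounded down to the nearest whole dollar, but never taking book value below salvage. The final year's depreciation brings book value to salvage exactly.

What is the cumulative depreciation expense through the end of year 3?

Depreciable base = $349,272 − $19,100 = $330,172.
Year 1: ⌊$349,272 × 150%/4⌋ = $130,977. Book value $218,295.
Year 2: ⌊$218,295 × 150%/4⌋ = $81,860. Book value $136,435.
Year 3: ⌊$136,435 × 150%/4⌋ = $51,163. Book value $85,272.
Accumulated through year 3 = $349,272 − $85,272 = $264,000.

$264,000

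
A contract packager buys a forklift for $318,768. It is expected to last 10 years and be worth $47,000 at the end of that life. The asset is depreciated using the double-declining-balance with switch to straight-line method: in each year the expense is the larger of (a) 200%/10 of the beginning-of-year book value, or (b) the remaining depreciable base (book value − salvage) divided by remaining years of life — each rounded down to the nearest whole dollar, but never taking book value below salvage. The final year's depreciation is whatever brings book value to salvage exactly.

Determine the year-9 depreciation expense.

$6,482

Depreciable base = $318,768 − $47,000 = $271,768.
Year 1: DB = ⌊$318,768 × 200%/10⌋ = $63,753; SL = ⌊$271,768/10⌋ = $27,176 → take DB $63,753. Book value $255,015.
Year 2: DB = ⌊$255,015 × 200%/10⌋ = $51,003; SL = ⌊$208,015/9⌋ = $23,112 → take DB $51,003. Book value $204,012.
Year 3: DB = ⌊$204,012 × 200%/10⌋ = $40,802; SL = ⌊$157,012/8⌋ = $19,626 → take DB $40,802. Book value $163,210.
Year 4: DB = ⌊$163,210 × 200%/10⌋ = $32,642; SL = ⌊$116,210/7⌋ = $16,601 → take DB $32,642. Book value $130,568.
Year 5: DB = ⌊$130,568 × 200%/10⌋ = $26,113; SL = ⌊$83,568/6⌋ = $13,928 → take DB $26,113. Book value $104,455.
Year 6: DB = ⌊$104,455 × 200%/10⌋ = $20,891; SL = ⌊$57,455/5⌋ = $11,491 → take DB $20,891. Book value $83,564.
Year 7: DB = ⌊$83,564 × 200%/10⌋ = $16,712; SL = ⌊$36,564/4⌋ = $9,141 → take DB $16,712. Book value $66,852.
Year 8: DB = ⌊$66,852 × 200%/10⌋ = $13,370; SL = ⌊$19,852/3⌋ = $6,617 → take DB $13,370. Book value $53,482.
Year 9: DB = ⌊$53,482 × 200%/10⌋ = $10,696; SL = ⌊$6,482/2⌋ = $3,241 → take DB $10,696, capped at $6,482. Book value $47,000.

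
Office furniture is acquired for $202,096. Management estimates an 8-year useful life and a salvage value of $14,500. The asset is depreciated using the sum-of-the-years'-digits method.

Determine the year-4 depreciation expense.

$26,055

Depreciable base = $202,096 − $14,500 = $187,596.
Sum of the years' digits = 8+7+6+5+4+3+2+1 = 36.
Year 1: $187,596 × 8/36 = $41,688. Book value $160,408.
Year 2: $187,596 × 7/36 = $36,477. Book value $123,931.
Year 3: $187,596 × 6/36 = $31,266. Book value $92,665.
Year 4: $187,596 × 5/36 = $26,055. Book value $66,610.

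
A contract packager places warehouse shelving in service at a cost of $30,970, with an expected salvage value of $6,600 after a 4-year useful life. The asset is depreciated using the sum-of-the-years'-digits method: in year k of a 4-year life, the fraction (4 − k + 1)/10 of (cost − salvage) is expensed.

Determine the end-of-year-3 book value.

Depreciable base = $30,970 − $6,600 = $24,370.
Sum of the years' digits = 4+3+2+1 = 10.
Year 1: $24,370 × 4/10 = $9,748. Book value $21,222.
Year 2: $24,370 × 3/10 = $7,311. Book value $13,911.
Year 3: $24,370 × 2/10 = $4,874. Book value $9,037.

$9,037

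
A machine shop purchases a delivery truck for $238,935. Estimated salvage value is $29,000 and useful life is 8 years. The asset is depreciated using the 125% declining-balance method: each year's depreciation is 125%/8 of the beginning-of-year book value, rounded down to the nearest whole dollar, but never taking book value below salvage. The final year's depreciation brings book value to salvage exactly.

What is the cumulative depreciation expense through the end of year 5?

$136,757

Depreciable base = $238,935 − $29,000 = $209,935.
Year 1: ⌊$238,935 × 125%/8⌋ = $37,333. Book value $201,602.
Year 2: ⌊$201,602 × 125%/8⌋ = $31,500. Book value $170,102.
Year 3: ⌊$170,102 × 125%/8⌋ = $26,578. Book value $143,524.
Year 4: ⌊$143,524 × 125%/8⌋ = $22,425. Book value $121,099.
Year 5: ⌊$121,099 × 125%/8⌋ = $18,921. Book value $102,178.
Accumulated through year 5 = $238,935 − $102,178 = $136,757.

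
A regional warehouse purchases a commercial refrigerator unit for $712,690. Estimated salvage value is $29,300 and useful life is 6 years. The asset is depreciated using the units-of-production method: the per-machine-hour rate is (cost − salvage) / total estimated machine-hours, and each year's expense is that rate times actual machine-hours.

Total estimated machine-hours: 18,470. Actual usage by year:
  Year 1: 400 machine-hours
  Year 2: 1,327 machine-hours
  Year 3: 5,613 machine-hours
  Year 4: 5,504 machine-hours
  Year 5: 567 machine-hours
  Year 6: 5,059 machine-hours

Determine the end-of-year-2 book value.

$648,791

Depreciable base = $712,690 − $29,300 = $683,390.
Rate = $683,390 / 18,470 machine-hours = $37 per machine-hour.
Year 1: 400 × $37 = $14,800. Book value $697,890.
Year 2: 1,327 × $37 = $49,099. Book value $648,791.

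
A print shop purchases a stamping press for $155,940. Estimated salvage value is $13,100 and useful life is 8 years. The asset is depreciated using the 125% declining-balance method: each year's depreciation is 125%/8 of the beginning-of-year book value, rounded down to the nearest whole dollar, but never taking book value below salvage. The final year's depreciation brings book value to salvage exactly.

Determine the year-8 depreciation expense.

$34,376

Depreciable base = $155,940 − $13,100 = $142,840.
Year 1: ⌊$155,940 × 125%/8⌋ = $24,365. Book value $131,575.
Year 2: ⌊$131,575 × 125%/8⌋ = $20,558. Book value $111,017.
Year 3: ⌊$111,017 × 125%/8⌋ = $17,346. Book value $93,671.
Year 4: ⌊$93,671 × 125%/8⌋ = $14,636. Book value $79,035.
Year 5: ⌊$79,035 × 125%/8⌋ = $12,349. Book value $66,686.
Year 6: ⌊$66,686 × 125%/8⌋ = $10,419. Book value $56,267.
Year 7: ⌊$56,267 × 125%/8⌋ = $8,791. Book value $47,476.
Year 8 (final): $47,476 − $13,100 = $34,376. Book value $13,100.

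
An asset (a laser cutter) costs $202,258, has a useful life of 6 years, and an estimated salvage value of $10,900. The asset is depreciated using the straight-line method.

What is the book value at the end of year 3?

Depreciable base = $202,258 − $10,900 = $191,358.
Annual expense = $191,358 / 6 = $31,893.
End of year 1: book value $170,365.
End of year 2: book value $138,472.
End of year 3: book value $106,579.

$106,579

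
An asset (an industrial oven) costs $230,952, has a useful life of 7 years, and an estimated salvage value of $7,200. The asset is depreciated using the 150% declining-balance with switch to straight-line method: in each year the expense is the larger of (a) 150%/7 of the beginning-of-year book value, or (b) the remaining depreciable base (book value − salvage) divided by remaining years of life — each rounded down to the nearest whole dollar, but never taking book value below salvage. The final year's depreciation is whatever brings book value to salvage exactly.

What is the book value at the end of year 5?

$59,614

Depreciable base = $230,952 − $7,200 = $223,752.
Year 1: DB = ⌊$230,952 × 150%/7⌋ = $49,489; SL = ⌊$223,752/7⌋ = $31,964 → take DB $49,489. Book value $181,463.
Year 2: DB = ⌊$181,463 × 150%/7⌋ = $38,884; SL = ⌊$174,263/6⌋ = $29,043 → take DB $38,884. Book value $142,579.
Year 3: DB = ⌊$142,579 × 150%/7⌋ = $30,552; SL = ⌊$135,379/5⌋ = $27,075 → take DB $30,552. Book value $112,027.
Year 4: DB = ⌊$112,027 × 150%/7⌋ = $24,005; SL = ⌊$104,827/4⌋ = $26,206 → take SL $26,206. Book value $85,821.
Year 5: DB = ⌊$85,821 × 150%/7⌋ = $18,390; SL = ⌊$78,621/3⌋ = $26,207 → take SL $26,207. Book value $59,614.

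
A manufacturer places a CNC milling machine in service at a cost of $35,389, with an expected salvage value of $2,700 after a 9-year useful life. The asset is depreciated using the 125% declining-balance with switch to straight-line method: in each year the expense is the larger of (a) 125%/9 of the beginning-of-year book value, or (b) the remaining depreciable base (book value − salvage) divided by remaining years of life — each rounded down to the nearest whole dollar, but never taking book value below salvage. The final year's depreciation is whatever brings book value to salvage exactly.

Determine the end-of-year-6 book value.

$12,650

Depreciable base = $35,389 − $2,700 = $32,689.
Year 1: DB = ⌊$35,389 × 125%/9⌋ = $4,915; SL = ⌊$32,689/9⌋ = $3,632 → take DB $4,915. Book value $30,474.
Year 2: DB = ⌊$30,474 × 125%/9⌋ = $4,232; SL = ⌊$27,774/8⌋ = $3,471 → take DB $4,232. Book value $26,242.
Year 3: DB = ⌊$26,242 × 125%/9⌋ = $3,644; SL = ⌊$23,542/7⌋ = $3,363 → take DB $3,644. Book value $22,598.
Year 4: DB = ⌊$22,598 × 125%/9⌋ = $3,138; SL = ⌊$19,898/6⌋ = $3,316 → take SL $3,316. Book value $19,282.
Year 5: DB = ⌊$19,282 × 125%/9⌋ = $2,678; SL = ⌊$16,582/5⌋ = $3,316 → take SL $3,316. Book value $15,966.
Year 6: DB = ⌊$15,966 × 125%/9⌋ = $2,217; SL = ⌊$13,266/4⌋ = $3,316 → take SL $3,316. Book value $12,650.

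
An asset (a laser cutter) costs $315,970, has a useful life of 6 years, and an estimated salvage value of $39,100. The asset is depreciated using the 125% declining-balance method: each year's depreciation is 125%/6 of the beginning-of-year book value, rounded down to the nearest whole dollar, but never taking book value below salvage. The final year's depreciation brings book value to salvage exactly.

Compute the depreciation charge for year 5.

$25,856

Depreciable base = $315,970 − $39,100 = $276,870.
Year 1: ⌊$315,970 × 125%/6⌋ = $65,827. Book value $250,143.
Year 2: ⌊$250,143 × 125%/6⌋ = $52,113. Book value $198,030.
Year 3: ⌊$198,030 × 125%/6⌋ = $41,256. Book value $156,774.
Year 4: ⌊$156,774 × 125%/6⌋ = $32,661. Book value $124,113.
Year 5: ⌊$124,113 × 125%/6⌋ = $25,856. Book value $98,257.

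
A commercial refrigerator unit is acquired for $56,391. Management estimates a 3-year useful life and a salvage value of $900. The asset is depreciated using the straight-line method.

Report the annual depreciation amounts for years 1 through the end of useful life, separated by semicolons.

Depreciable base = $56,391 − $900 = $55,491.
Annual expense = $55,491 / 3 = $18,497.
End of year 1: book value $37,894.
End of year 2: book value $19,397.
End of year 3: book value $900.

$18,497; $18,497; $18,497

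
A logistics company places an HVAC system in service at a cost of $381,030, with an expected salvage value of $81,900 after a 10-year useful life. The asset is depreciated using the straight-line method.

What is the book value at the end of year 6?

$201,552

Depreciable base = $381,030 − $81,900 = $299,130.
Annual expense = $299,130 / 10 = $29,913.
End of year 1: book value $351,117.
End of year 2: book value $321,204.
End of year 3: book value $291,291.
End of year 4: book value $261,378.
End of year 5: book value $231,465.
End of year 6: book value $201,552.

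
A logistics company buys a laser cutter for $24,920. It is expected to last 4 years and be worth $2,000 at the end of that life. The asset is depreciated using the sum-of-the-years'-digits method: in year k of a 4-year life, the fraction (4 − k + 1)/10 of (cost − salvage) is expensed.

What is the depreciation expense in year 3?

Depreciable base = $24,920 − $2,000 = $22,920.
Sum of the years' digits = 4+3+2+1 = 10.
Year 1: $22,920 × 4/10 = $9,168. Book value $15,752.
Year 2: $22,920 × 3/10 = $6,876. Book value $8,876.
Year 3: $22,920 × 2/10 = $4,584. Book value $4,292.

$4,584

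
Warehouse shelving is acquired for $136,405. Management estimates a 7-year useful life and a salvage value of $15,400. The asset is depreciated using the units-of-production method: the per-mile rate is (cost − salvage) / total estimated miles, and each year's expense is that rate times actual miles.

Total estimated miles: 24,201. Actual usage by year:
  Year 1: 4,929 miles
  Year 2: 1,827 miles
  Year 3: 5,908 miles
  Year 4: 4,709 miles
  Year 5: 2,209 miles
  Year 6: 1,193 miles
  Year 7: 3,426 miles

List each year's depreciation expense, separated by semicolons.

$24,645; $9,135; $29,540; $23,545; $11,045; $5,965; $17,130

Depreciable base = $136,405 − $15,400 = $121,005.
Rate = $121,005 / 24,201 miles = $5 per mile.
Year 1: 4,929 × $5 = $24,645. Book value $111,760.
Year 2: 1,827 × $5 = $9,135. Book value $102,625.
Year 3: 5,908 × $5 = $29,540. Book value $73,085.
Year 4: 4,709 × $5 = $23,545. Book value $49,540.
Year 5: 2,209 × $5 = $11,045. Book value $38,495.
Year 6: 1,193 × $5 = $5,965. Book value $32,530.
Year 7: 3,426 × $5 = $17,130. Book value $15,400.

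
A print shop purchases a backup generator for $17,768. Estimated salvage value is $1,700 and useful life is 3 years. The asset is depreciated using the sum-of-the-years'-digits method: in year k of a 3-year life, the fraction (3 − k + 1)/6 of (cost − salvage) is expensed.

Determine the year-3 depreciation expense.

Depreciable base = $17,768 − $1,700 = $16,068.
Sum of the years' digits = 3+2+1 = 6.
Year 1: $16,068 × 3/6 = $8,034. Book value $9,734.
Year 2: $16,068 × 2/6 = $5,356. Book value $4,378.
Year 3: $16,068 × 1/6 = $2,678. Book value $1,700.

$2,678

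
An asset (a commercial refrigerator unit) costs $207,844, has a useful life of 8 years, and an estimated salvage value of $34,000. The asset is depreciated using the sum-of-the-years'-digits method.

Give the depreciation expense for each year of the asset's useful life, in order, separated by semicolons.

$38,632; $33,803; $28,974; $24,145; $19,316; $14,487; $9,658; $4,829

Depreciable base = $207,844 − $34,000 = $173,844.
Sum of the years' digits = 8+7+6+5+4+3+2+1 = 36.
Year 1: $173,844 × 8/36 = $38,632. Book value $169,212.
Year 2: $173,844 × 7/36 = $33,803. Book value $135,409.
Year 3: $173,844 × 6/36 = $28,974. Book value $106,435.
Year 4: $173,844 × 5/36 = $24,145. Book value $82,290.
Year 5: $173,844 × 4/36 = $19,316. Book value $62,974.
Year 6: $173,844 × 3/36 = $14,487. Book value $48,487.
Year 7: $173,844 × 2/36 = $9,658. Book value $38,829.
Year 8: $173,844 × 1/36 = $4,829. Book value $34,000.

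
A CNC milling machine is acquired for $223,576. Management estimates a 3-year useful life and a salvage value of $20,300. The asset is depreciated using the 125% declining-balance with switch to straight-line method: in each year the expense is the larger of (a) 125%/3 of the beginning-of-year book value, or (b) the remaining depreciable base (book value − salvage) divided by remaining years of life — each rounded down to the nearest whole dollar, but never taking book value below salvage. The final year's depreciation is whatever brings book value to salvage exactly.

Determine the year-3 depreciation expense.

Depreciable base = $223,576 − $20,300 = $203,276.
Year 1: DB = ⌊$223,576 × 125%/3⌋ = $93,156; SL = ⌊$203,276/3⌋ = $67,758 → take DB $93,156. Book value $130,420.
Year 2: DB = ⌊$130,420 × 125%/3⌋ = $54,341; SL = ⌊$110,120/2⌋ = $55,060 → take SL $55,060. Book value $75,360.
Year 3 (final): $75,360 − $20,300 = $55,060. Book value $20,300.

$55,060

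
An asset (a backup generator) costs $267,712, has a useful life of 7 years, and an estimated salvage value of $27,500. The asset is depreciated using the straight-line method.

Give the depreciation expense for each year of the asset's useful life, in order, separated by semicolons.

Depreciable base = $267,712 − $27,500 = $240,212.
Annual expense = $240,212 / 7 = $34,316.
End of year 1: book value $233,396.
End of year 2: book value $199,080.
End of year 3: book value $164,764.
End of year 4: book value $130,448.
End of year 5: book value $96,132.
End of year 6: book value $61,816.
End of year 7: book value $27,500.

$34,316; $34,316; $34,316; $34,316; $34,316; $34,316; $34,316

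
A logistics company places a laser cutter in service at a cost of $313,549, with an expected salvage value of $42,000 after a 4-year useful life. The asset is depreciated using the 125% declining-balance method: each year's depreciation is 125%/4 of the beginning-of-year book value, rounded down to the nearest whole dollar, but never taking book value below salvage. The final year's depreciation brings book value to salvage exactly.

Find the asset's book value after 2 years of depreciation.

$148,201

Depreciable base = $313,549 − $42,000 = $271,549.
Year 1: ⌊$313,549 × 125%/4⌋ = $97,984. Book value $215,565.
Year 2: ⌊$215,565 × 125%/4⌋ = $67,364. Book value $148,201.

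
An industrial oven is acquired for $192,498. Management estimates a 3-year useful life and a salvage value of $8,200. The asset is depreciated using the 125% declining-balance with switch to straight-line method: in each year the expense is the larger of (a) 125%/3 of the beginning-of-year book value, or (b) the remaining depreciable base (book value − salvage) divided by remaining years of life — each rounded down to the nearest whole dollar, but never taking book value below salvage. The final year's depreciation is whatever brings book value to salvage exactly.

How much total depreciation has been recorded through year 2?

Depreciable base = $192,498 − $8,200 = $184,298.
Year 1: DB = ⌊$192,498 × 125%/3⌋ = $80,207; SL = ⌊$184,298/3⌋ = $61,432 → take DB $80,207. Book value $112,291.
Year 2: DB = ⌊$112,291 × 125%/3⌋ = $46,787; SL = ⌊$104,091/2⌋ = $52,045 → take SL $52,045. Book value $60,246.
Accumulated through year 2 = $192,498 − $60,246 = $132,252.

$132,252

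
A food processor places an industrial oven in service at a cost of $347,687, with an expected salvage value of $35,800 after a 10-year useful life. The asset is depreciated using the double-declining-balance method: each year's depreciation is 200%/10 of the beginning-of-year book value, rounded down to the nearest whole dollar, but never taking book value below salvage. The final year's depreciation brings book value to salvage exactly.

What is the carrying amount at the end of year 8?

$58,333

Depreciable base = $347,687 − $35,800 = $311,887.
Year 1: ⌊$347,687 × 200%/10⌋ = $69,537. Book value $278,150.
Year 2: ⌊$278,150 × 200%/10⌋ = $55,630. Book value $222,520.
Year 3: ⌊$222,520 × 200%/10⌋ = $44,504. Book value $178,016.
Year 4: ⌊$178,016 × 200%/10⌋ = $35,603. Book value $142,413.
Year 5: ⌊$142,413 × 200%/10⌋ = $28,482. Book value $113,931.
Year 6: ⌊$113,931 × 200%/10⌋ = $22,786. Book value $91,145.
Year 7: ⌊$91,145 × 200%/10⌋ = $18,229. Book value $72,916.
Year 8: ⌊$72,916 × 200%/10⌋ = $14,583. Book value $58,333.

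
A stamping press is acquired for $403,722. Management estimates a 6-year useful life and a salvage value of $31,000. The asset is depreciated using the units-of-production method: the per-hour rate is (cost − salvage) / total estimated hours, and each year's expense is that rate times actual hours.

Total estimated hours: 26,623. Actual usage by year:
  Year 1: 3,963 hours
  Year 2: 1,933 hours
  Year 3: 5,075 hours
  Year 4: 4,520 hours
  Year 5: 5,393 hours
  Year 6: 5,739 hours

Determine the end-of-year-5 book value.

Depreciable base = $403,722 − $31,000 = $372,722.
Rate = $372,722 / 26,623 hours = $14 per hour.
Year 1: 3,963 × $14 = $55,482. Book value $348,240.
Year 2: 1,933 × $14 = $27,062. Book value $321,178.
Year 3: 5,075 × $14 = $71,050. Book value $250,128.
Year 4: 4,520 × $14 = $63,280. Book value $186,848.
Year 5: 5,393 × $14 = $75,502. Book value $111,346.

$111,346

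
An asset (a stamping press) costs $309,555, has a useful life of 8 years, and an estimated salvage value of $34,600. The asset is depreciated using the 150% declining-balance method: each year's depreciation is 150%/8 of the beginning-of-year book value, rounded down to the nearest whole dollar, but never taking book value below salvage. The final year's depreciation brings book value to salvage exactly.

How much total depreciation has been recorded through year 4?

$174,647

Depreciable base = $309,555 − $34,600 = $274,955.
Year 1: ⌊$309,555 × 150%/8⌋ = $58,041. Book value $251,514.
Year 2: ⌊$251,514 × 150%/8⌋ = $47,158. Book value $204,356.
Year 3: ⌊$204,356 × 150%/8⌋ = $38,316. Book value $166,040.
Year 4: ⌊$166,040 × 150%/8⌋ = $31,132. Book value $134,908.
Accumulated through year 4 = $309,555 − $134,908 = $174,647.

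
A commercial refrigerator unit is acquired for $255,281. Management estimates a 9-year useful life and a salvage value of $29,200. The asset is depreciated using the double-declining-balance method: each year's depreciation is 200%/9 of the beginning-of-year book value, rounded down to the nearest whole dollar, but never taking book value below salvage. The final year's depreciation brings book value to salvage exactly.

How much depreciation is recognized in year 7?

Depreciable base = $255,281 − $29,200 = $226,081.
Year 1: ⌊$255,281 × 200%/9⌋ = $56,729. Book value $198,552.
Year 2: ⌊$198,552 × 200%/9⌋ = $44,122. Book value $154,430.
Year 3: ⌊$154,430 × 200%/9⌋ = $34,317. Book value $120,113.
Year 4: ⌊$120,113 × 200%/9⌋ = $26,691. Book value $93,422.
Year 5: ⌊$93,422 × 200%/9⌋ = $20,760. Book value $72,662.
Year 6: ⌊$72,662 × 200%/9⌋ = $16,147. Book value $56,515.
Year 7: ⌊$56,515 × 200%/9⌋ = $12,558. Book value $43,957.

$12,558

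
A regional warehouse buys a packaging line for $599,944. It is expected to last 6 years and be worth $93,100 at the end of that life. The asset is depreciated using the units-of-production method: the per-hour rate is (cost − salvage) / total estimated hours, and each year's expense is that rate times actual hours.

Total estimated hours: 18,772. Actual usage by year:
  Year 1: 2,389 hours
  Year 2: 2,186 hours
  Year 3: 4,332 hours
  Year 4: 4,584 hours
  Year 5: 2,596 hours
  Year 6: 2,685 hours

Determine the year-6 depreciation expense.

Depreciable base = $599,944 − $93,100 = $506,844.
Rate = $506,844 / 18,772 hours = $27 per hour.
Year 1: 2,389 × $27 = $64,503. Book value $535,441.
Year 2: 2,186 × $27 = $59,022. Book value $476,419.
Year 3: 4,332 × $27 = $116,964. Book value $359,455.
Year 4: 4,584 × $27 = $123,768. Book value $235,687.
Year 5: 2,596 × $27 = $70,092. Book value $165,595.
Year 6: 2,685 × $27 = $72,495. Book value $93,100.

$72,495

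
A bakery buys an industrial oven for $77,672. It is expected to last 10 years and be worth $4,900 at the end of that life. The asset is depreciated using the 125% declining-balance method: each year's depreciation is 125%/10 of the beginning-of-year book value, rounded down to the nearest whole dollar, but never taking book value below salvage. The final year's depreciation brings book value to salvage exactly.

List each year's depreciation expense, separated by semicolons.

$9,709; $8,495; $7,433; $6,504; $5,691; $4,980; $4,357; $3,812; $3,336; $18,455

Depreciable base = $77,672 − $4,900 = $72,772.
Year 1: ⌊$77,672 × 125%/10⌋ = $9,709. Book value $67,963.
Year 2: ⌊$67,963 × 125%/10⌋ = $8,495. Book value $59,468.
Year 3: ⌊$59,468 × 125%/10⌋ = $7,433. Book value $52,035.
Year 4: ⌊$52,035 × 125%/10⌋ = $6,504. Book value $45,531.
Year 5: ⌊$45,531 × 125%/10⌋ = $5,691. Book value $39,840.
Year 6: ⌊$39,840 × 125%/10⌋ = $4,980. Book value $34,860.
Year 7: ⌊$34,860 × 125%/10⌋ = $4,357. Book value $30,503.
Year 8: ⌊$30,503 × 125%/10⌋ = $3,812. Book value $26,691.
Year 9: ⌊$26,691 × 125%/10⌋ = $3,336. Book value $23,355.
Year 10 (final): $23,355 − $4,900 = $18,455. Book value $4,900.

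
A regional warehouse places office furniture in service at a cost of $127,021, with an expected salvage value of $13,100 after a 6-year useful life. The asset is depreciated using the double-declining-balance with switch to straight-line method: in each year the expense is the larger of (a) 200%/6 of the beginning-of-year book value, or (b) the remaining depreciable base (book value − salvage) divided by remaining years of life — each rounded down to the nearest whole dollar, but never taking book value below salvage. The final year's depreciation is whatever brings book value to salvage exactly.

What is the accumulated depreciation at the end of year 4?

Depreciable base = $127,021 − $13,100 = $113,921.
Year 1: DB = ⌊$127,021 × 200%/6⌋ = $42,340; SL = ⌊$113,921/6⌋ = $18,986 → take DB $42,340. Book value $84,681.
Year 2: DB = ⌊$84,681 × 200%/6⌋ = $28,227; SL = ⌊$71,581/5⌋ = $14,316 → take DB $28,227. Book value $56,454.
Year 3: DB = ⌊$56,454 × 200%/6⌋ = $18,818; SL = ⌊$43,354/4⌋ = $10,838 → take DB $18,818. Book value $37,636.
Year 4: DB = ⌊$37,636 × 200%/6⌋ = $12,545; SL = ⌊$24,536/3⌋ = $8,178 → take DB $12,545. Book value $25,091.
Accumulated through year 4 = $127,021 − $25,091 = $101,930.

$101,930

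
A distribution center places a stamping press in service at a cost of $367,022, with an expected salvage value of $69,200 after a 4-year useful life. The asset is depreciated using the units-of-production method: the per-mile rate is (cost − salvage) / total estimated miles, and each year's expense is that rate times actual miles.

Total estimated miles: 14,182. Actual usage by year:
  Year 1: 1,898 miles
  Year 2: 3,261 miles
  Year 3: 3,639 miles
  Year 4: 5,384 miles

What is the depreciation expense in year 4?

Depreciable base = $367,022 − $69,200 = $297,822.
Rate = $297,822 / 14,182 miles = $21 per mile.
Year 1: 1,898 × $21 = $39,858. Book value $327,164.
Year 2: 3,261 × $21 = $68,481. Book value $258,683.
Year 3: 3,639 × $21 = $76,419. Book value $182,264.
Year 4: 5,384 × $21 = $113,064. Book value $69,200.

$113,064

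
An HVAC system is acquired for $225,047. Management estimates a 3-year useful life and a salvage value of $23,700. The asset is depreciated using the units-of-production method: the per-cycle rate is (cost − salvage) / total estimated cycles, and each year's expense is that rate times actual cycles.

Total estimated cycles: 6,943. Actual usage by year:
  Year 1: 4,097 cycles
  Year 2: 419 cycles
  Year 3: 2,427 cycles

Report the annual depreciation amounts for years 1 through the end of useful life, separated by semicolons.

Depreciable base = $225,047 − $23,700 = $201,347.
Rate = $201,347 / 6,943 cycles = $29 per cycle.
Year 1: 4,097 × $29 = $118,813. Book value $106,234.
Year 2: 419 × $29 = $12,151. Book value $94,083.
Year 3: 2,427 × $29 = $70,383. Book value $23,700.

$118,813; $12,151; $70,383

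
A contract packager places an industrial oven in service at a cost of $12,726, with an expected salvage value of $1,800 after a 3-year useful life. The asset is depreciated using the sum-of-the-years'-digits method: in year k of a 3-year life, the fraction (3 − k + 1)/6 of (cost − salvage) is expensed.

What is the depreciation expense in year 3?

Depreciable base = $12,726 − $1,800 = $10,926.
Sum of the years' digits = 3+2+1 = 6.
Year 1: $10,926 × 3/6 = $5,463. Book value $7,263.
Year 2: $10,926 × 2/6 = $3,642. Book value $3,621.
Year 3: $10,926 × 1/6 = $1,821. Book value $1,800.

$1,821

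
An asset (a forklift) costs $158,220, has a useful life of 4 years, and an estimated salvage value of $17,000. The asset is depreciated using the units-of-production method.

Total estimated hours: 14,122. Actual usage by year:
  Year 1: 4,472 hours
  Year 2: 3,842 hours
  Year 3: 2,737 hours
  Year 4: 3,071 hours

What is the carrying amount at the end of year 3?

Depreciable base = $158,220 − $17,000 = $141,220.
Rate = $141,220 / 14,122 hours = $10 per hour.
Year 1: 4,472 × $10 = $44,720. Book value $113,500.
Year 2: 3,842 × $10 = $38,420. Book value $75,080.
Year 3: 2,737 × $10 = $27,370. Book value $47,710.

$47,710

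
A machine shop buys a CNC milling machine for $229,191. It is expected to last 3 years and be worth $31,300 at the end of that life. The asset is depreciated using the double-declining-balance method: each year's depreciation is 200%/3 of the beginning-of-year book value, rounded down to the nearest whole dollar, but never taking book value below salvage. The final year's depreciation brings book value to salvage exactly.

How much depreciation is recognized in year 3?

Depreciable base = $229,191 − $31,300 = $197,891.
Year 1: ⌊$229,191 × 200%/3⌋ = $152,794. Book value $76,397.
Year 2: ⌊$76,397 × 200%/3⌋ = $50,931, capped at $45,097. Book value $31,300.
Year 3 (final): $31,300 − $31,300 = $0. Book value $31,300.

$0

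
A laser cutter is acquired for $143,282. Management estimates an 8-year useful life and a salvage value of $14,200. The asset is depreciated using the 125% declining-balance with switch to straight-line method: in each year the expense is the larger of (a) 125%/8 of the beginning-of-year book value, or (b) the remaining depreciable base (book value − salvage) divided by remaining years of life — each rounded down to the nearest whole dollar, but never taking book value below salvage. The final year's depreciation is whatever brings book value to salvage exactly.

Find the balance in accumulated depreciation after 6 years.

$100,334

Depreciable base = $143,282 − $14,200 = $129,082.
Year 1: DB = ⌊$143,282 × 125%/8⌋ = $22,387; SL = ⌊$129,082/8⌋ = $16,135 → take DB $22,387. Book value $120,895.
Year 2: DB = ⌊$120,895 × 125%/8⌋ = $18,889; SL = ⌊$106,695/7⌋ = $15,242 → take DB $18,889. Book value $102,006.
Year 3: DB = ⌊$102,006 × 125%/8⌋ = $15,938; SL = ⌊$87,806/6⌋ = $14,634 → take DB $15,938. Book value $86,068.
Year 4: DB = ⌊$86,068 × 125%/8⌋ = $13,448; SL = ⌊$71,868/5⌋ = $14,373 → take SL $14,373. Book value $71,695.
Year 5: DB = ⌊$71,695 × 125%/8⌋ = $11,202; SL = ⌊$57,495/4⌋ = $14,373 → take SL $14,373. Book value $57,322.
Year 6: DB = ⌊$57,322 × 125%/8⌋ = $8,956; SL = ⌊$43,122/3⌋ = $14,374 → take SL $14,374. Book value $42,948.
Accumulated through year 6 = $143,282 − $42,948 = $100,334.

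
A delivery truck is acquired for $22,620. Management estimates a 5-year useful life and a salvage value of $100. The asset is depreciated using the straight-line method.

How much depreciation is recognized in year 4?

$4,504

Depreciable base = $22,620 − $100 = $22,520.
Annual expense = $22,520 / 5 = $4,504.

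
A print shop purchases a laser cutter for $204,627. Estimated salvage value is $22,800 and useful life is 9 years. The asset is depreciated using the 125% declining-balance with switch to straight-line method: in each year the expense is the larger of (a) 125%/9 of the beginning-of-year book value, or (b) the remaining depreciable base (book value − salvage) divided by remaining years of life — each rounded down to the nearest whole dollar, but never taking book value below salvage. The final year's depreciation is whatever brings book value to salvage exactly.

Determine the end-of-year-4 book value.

Depreciable base = $204,627 − $22,800 = $181,827.
Year 1: DB = ⌊$204,627 × 125%/9⌋ = $28,420; SL = ⌊$181,827/9⌋ = $20,203 → take DB $28,420. Book value $176,207.
Year 2: DB = ⌊$176,207 × 125%/9⌋ = $24,473; SL = ⌊$153,407/8⌋ = $19,175 → take DB $24,473. Book value $151,734.
Year 3: DB = ⌊$151,734 × 125%/9⌋ = $21,074; SL = ⌊$128,934/7⌋ = $18,419 → take DB $21,074. Book value $130,660.
Year 4: DB = ⌊$130,660 × 125%/9⌋ = $18,147; SL = ⌊$107,860/6⌋ = $17,976 → take DB $18,147. Book value $112,513.

$112,513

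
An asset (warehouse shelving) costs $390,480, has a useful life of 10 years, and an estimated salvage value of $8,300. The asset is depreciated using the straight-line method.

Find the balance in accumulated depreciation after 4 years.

$152,872

Depreciable base = $390,480 − $8,300 = $382,180.
Annual expense = $382,180 / 10 = $38,218.
End of year 1: book value $352,262.
End of year 2: book value $314,044.
End of year 3: book value $275,826.
End of year 4: book value $237,608.
Accumulated through year 4 = $390,480 − $237,608 = $152,872.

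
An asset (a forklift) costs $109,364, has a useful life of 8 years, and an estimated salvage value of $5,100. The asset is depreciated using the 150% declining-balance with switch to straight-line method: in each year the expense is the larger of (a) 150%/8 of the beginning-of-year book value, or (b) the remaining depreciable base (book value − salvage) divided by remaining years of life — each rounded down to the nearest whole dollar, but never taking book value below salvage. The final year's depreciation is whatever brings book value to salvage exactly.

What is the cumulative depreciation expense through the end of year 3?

$50,703

Depreciable base = $109,364 − $5,100 = $104,264.
Year 1: DB = ⌊$109,364 × 150%/8⌋ = $20,505; SL = ⌊$104,264/8⌋ = $13,033 → take DB $20,505. Book value $88,859.
Year 2: DB = ⌊$88,859 × 150%/8⌋ = $16,661; SL = ⌊$83,759/7⌋ = $11,965 → take DB $16,661. Book value $72,198.
Year 3: DB = ⌊$72,198 × 150%/8⌋ = $13,537; SL = ⌊$67,098/6⌋ = $11,183 → take DB $13,537. Book value $58,661.
Accumulated through year 3 = $109,364 − $58,661 = $50,703.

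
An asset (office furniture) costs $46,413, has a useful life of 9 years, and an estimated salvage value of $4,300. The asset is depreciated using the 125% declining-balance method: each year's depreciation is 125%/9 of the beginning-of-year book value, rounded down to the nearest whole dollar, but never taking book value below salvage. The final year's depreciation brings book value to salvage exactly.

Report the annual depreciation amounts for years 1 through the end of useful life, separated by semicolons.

$6,446; $5,550; $4,780; $4,116; $3,544; $3,052; $2,628; $2,263; $9,734

Depreciable base = $46,413 − $4,300 = $42,113.
Year 1: ⌊$46,413 × 125%/9⌋ = $6,446. Book value $39,967.
Year 2: ⌊$39,967 × 125%/9⌋ = $5,550. Book value $34,417.
Year 3: ⌊$34,417 × 125%/9⌋ = $4,780. Book value $29,637.
Year 4: ⌊$29,637 × 125%/9⌋ = $4,116. Book value $25,521.
Year 5: ⌊$25,521 × 125%/9⌋ = $3,544. Book value $21,977.
Year 6: ⌊$21,977 × 125%/9⌋ = $3,052. Book value $18,925.
Year 7: ⌊$18,925 × 125%/9⌋ = $2,628. Book value $16,297.
Year 8: ⌊$16,297 × 125%/9⌋ = $2,263. Book value $14,034.
Year 9 (final): $14,034 − $4,300 = $9,734. Book value $4,300.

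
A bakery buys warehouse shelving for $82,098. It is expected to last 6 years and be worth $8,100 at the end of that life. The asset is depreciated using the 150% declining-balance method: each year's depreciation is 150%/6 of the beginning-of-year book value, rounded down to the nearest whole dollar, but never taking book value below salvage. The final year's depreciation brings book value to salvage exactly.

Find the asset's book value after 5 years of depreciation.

$19,483

Depreciable base = $82,098 − $8,100 = $73,998.
Year 1: ⌊$82,098 × 150%/6⌋ = $20,524. Book value $61,574.
Year 2: ⌊$61,574 × 150%/6⌋ = $15,393. Book value $46,181.
Year 3: ⌊$46,181 × 150%/6⌋ = $11,545. Book value $34,636.
Year 4: ⌊$34,636 × 150%/6⌋ = $8,659. Book value $25,977.
Year 5: ⌊$25,977 × 150%/6⌋ = $6,494. Book value $19,483.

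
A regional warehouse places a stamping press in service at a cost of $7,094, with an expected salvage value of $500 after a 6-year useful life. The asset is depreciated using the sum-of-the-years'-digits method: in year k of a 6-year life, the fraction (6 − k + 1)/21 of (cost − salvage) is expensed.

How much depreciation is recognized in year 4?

Depreciable base = $7,094 − $500 = $6,594.
Sum of the years' digits = 6+5+4+3+2+1 = 21.
Year 1: $6,594 × 6/21 = $1,884. Book value $5,210.
Year 2: $6,594 × 5/21 = $1,570. Book value $3,640.
Year 3: $6,594 × 4/21 = $1,256. Book value $2,384.
Year 4: $6,594 × 3/21 = $942. Book value $1,442.

$942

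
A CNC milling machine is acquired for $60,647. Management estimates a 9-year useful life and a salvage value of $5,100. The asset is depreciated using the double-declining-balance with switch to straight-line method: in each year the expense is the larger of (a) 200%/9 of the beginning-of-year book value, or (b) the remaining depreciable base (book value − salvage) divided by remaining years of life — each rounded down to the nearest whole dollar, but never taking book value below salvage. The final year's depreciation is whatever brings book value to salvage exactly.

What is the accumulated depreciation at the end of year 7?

$50,203

Depreciable base = $60,647 − $5,100 = $55,547.
Year 1: DB = ⌊$60,647 × 200%/9⌋ = $13,477; SL = ⌊$55,547/9⌋ = $6,171 → take DB $13,477. Book value $47,170.
Year 2: DB = ⌊$47,170 × 200%/9⌋ = $10,482; SL = ⌊$42,070/8⌋ = $5,258 → take DB $10,482. Book value $36,688.
Year 3: DB = ⌊$36,688 × 200%/9⌋ = $8,152; SL = ⌊$31,588/7⌋ = $4,512 → take DB $8,152. Book value $28,536.
Year 4: DB = ⌊$28,536 × 200%/9⌋ = $6,341; SL = ⌊$23,436/6⌋ = $3,906 → take DB $6,341. Book value $22,195.
Year 5: DB = ⌊$22,195 × 200%/9⌋ = $4,932; SL = ⌊$17,095/5⌋ = $3,419 → take DB $4,932. Book value $17,263.
Year 6: DB = ⌊$17,263 × 200%/9⌋ = $3,836; SL = ⌊$12,163/4⌋ = $3,040 → take DB $3,836. Book value $13,427.
Year 7: DB = ⌊$13,427 × 200%/9⌋ = $2,983; SL = ⌊$8,327/3⌋ = $2,775 → take DB $2,983. Book value $10,444.
Accumulated through year 7 = $60,647 − $10,444 = $50,203.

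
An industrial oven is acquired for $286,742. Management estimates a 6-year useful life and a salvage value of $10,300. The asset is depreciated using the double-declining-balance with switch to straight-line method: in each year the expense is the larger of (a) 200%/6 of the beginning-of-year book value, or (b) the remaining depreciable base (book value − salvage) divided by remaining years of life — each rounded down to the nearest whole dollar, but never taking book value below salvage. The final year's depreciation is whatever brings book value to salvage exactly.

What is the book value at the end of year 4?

$56,642

Depreciable base = $286,742 − $10,300 = $276,442.
Year 1: DB = ⌊$286,742 × 200%/6⌋ = $95,580; SL = ⌊$276,442/6⌋ = $46,073 → take DB $95,580. Book value $191,162.
Year 2: DB = ⌊$191,162 × 200%/6⌋ = $63,720; SL = ⌊$180,862/5⌋ = $36,172 → take DB $63,720. Book value $127,442.
Year 3: DB = ⌊$127,442 × 200%/6⌋ = $42,480; SL = ⌊$117,142/4⌋ = $29,285 → take DB $42,480. Book value $84,962.
Year 4: DB = ⌊$84,962 × 200%/6⌋ = $28,320; SL = ⌊$74,662/3⌋ = $24,887 → take DB $28,320. Book value $56,642.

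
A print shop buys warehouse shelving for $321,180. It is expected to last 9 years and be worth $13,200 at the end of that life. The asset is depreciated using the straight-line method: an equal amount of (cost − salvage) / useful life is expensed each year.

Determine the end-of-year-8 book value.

Depreciable base = $321,180 − $13,200 = $307,980.
Annual expense = $307,980 / 9 = $34,220.
End of year 1: book value $286,960.
End of year 2: book value $252,740.
End of year 3: book value $218,520.
End of year 4: book value $184,300.
End of year 5: book value $150,080.
End of year 6: book value $115,860.
End of year 7: book value $81,640.
End of year 8: book value $47,420.

$47,420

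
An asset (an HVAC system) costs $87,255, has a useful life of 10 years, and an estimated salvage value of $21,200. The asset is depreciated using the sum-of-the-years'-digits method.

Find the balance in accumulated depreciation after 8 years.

$62,452

Depreciable base = $87,255 − $21,200 = $66,055.
Sum of the years' digits = 10+9+8+7+6+5+4+3+2+1 = 55.
Year 1: $66,055 × 10/55 = $12,010. Book value $75,245.
Year 2: $66,055 × 9/55 = $10,809. Book value $64,436.
Year 3: $66,055 × 8/55 = $9,608. Book value $54,828.
Year 4: $66,055 × 7/55 = $8,407. Book value $46,421.
Year 5: $66,055 × 6/55 = $7,206. Book value $39,215.
Year 6: $66,055 × 5/55 = $6,005. Book value $33,210.
Year 7: $66,055 × 4/55 = $4,804. Book value $28,406.
Year 8: $66,055 × 3/55 = $3,603. Book value $24,803.
Accumulated through year 8 = $87,255 − $24,803 = $62,452.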